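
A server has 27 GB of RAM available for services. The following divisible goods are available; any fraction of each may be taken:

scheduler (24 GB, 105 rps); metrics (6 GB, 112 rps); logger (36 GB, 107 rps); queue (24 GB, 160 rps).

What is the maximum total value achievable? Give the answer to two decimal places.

252.00

Take in order of value per unit:
- metrics (112/6 per unit): all 6 → value 112, running total 112.00
- queue (160/24 per unit): 21 of 24 → value 21×160/24 = 140.0000, running total 252.00
Total 252.00.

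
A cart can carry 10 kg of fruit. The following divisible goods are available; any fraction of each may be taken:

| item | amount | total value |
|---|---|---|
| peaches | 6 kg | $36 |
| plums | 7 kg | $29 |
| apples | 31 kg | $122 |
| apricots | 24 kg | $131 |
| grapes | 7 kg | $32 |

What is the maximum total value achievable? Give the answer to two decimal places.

Take in order of value per unit:
- peaches (36/6 per unit): all 6 → value 36, running total 36.00
- apricots (131/24 per unit): 4 of 24 → value 4×131/24 = 21.8333, running total 57.83
Total 57.83.

57.83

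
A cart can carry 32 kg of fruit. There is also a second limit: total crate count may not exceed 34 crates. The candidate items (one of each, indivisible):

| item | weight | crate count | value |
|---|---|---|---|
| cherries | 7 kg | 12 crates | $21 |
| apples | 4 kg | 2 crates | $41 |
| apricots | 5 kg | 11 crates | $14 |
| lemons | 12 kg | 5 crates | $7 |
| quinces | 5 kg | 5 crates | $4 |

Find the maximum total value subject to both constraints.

$83

Feasible sets respecting both limits:
- cherries+apples+apricots+lemons: weight 28, crate count 30, value 83
- cherries+apples+apricots+quinces: weight 21, crate count 30, value 80
- cherries+apples+apricots: weight 16, crate count 25, value 76
Best: $83.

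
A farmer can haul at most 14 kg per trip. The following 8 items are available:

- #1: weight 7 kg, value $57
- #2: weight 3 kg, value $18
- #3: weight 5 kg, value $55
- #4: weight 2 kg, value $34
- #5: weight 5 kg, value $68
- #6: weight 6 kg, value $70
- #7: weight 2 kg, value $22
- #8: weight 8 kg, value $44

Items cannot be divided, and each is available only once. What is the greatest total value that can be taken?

$179

This is a 0/1 knapsack; check combinations near the capacity.
- #3+#4+#5+#7: weight 5+2+5+2=14, value 55+34+68+22=179
- #4+#5+#6: weight 2+5+6=13, value 34+68+70=172
- #5+#6+#7: weight 5+6+2=13, value 68+70+22=160
Best: $179.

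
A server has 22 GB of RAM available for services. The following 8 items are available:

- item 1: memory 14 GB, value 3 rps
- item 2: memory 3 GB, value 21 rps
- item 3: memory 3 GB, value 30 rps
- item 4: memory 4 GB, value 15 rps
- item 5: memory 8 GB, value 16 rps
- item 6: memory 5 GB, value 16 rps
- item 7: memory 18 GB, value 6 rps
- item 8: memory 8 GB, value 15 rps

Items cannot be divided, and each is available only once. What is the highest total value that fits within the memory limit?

Check high-value combinations within 22 GB:
- item 2+item 3+item 5+item 6: memory 3+3+8+5=19, value 21+30+16+16=83
- item 2+item 3+item 4+item 6: memory 3+3+4+5=15, value 21+30+15+16=82
- item 2+item 3+item 4+item 5: memory 3+3+4+8=18, value 21+30+15+16=82
Best: 83 rps.

83 rps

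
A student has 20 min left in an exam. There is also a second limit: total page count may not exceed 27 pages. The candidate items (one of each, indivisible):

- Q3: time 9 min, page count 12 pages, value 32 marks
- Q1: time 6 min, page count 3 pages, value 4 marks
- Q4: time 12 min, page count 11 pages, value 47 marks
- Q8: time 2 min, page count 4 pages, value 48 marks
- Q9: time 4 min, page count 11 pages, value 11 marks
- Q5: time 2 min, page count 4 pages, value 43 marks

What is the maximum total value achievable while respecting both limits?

Feasible sets respecting both limits:
- Q4+Q8+Q5: time 16, page count 19, value 138
- Q3+Q1+Q8+Q5: time 19, page count 23, value 127
- Q3+Q8+Q5: time 13, page count 20, value 123
- Q4+Q8+Q9: time 18, page count 26, value 106
Best: 138 marks.

138 marks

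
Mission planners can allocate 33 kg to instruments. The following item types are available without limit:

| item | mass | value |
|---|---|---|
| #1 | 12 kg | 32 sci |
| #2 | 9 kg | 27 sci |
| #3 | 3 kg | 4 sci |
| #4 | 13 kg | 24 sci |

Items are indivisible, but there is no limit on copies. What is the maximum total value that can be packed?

Best value-per-unit is #2 at 27/9; filling with it alone gives 3×27 = 81.
Optimal mix: 2×#1 + 1×#2 → mass 33, value 91.

91 sci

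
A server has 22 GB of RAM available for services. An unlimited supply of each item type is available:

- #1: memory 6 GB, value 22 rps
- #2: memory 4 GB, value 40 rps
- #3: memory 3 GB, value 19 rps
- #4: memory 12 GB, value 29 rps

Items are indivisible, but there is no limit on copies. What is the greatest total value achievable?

200 rps

Best value-per-unit is #2 at 40/4, and filling with it alone uses memory 5×4=20. No mix of the others beats 5×40 = 200.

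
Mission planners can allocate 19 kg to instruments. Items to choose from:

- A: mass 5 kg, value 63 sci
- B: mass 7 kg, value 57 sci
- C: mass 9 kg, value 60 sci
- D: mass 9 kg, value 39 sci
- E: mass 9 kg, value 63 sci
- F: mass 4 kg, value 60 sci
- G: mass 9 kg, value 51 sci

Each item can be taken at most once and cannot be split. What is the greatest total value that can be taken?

186 sci

Check high-value combinations within 19 kg:
- A+E+F: mass 5+9+4=18, value 63+63+60=186
- A+C+F: mass 5+9+4=18, value 63+60+60=183
- A+B+F: mass 5+7+4=16, value 63+57+60=180
- A+F+G: mass 5+4+9=18, value 63+60+51=174
Best: 186 sci.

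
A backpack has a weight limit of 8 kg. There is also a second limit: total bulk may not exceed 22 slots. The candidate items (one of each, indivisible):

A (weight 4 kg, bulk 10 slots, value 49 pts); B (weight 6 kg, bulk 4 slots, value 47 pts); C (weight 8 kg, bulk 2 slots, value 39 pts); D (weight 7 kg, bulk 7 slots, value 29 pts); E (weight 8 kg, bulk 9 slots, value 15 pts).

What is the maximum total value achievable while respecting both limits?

49 pts

Feasible sets respecting both limits:
- A: weight 4, bulk 10, value 49
- B: weight 6, bulk 4, value 47
- C: weight 8, bulk 2, value 39
- D: weight 7, bulk 7, value 29
Best: 49 pts.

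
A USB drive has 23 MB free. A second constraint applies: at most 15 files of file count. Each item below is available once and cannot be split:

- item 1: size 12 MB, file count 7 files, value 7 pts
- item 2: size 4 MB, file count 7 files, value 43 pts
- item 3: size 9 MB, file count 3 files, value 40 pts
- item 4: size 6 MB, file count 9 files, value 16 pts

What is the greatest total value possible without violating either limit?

83 pts

Feasible sets respecting both limits:
- item 2+item 3: size 13, file count 10, value 83
- item 3+item 4: size 15, file count 12, value 56
- item 1+item 2: size 16, file count 14, value 50
- item 1+item 3: size 21, file count 10, value 47
Best: 83 pts.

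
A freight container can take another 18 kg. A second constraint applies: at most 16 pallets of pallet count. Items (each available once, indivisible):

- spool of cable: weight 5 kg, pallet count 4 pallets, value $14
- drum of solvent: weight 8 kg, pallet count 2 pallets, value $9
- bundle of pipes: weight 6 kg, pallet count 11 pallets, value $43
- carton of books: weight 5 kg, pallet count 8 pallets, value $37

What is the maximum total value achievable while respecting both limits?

$60

Feasible sets respecting both limits:
- spool of cable+drum of solvent+carton of books: weight 18, pallet count 14, value 60
- spool of cable+bundle of pipes: weight 11, pallet count 15, value 57
- drum of solvent+bundle of pipes: weight 14, pallet count 13, value 52
- spool of cable+carton of books: weight 10, pallet count 12, value 51
Best: $60.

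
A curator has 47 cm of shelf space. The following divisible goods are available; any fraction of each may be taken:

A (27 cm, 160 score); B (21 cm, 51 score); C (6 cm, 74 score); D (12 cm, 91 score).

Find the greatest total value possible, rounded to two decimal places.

329.86

Take in order of value per unit:
- C (74/6 per unit): all 6 → value 74, running total 74.00
- D (91/12 per unit): all 12 → value 91, running total 165.00
- A (160/27 per unit): all 27 → value 160, running total 325.00
- B (51/21 per unit): 2 of 21 → value 2×51/21 = 4.8571, running total 329.86
Total 329.86.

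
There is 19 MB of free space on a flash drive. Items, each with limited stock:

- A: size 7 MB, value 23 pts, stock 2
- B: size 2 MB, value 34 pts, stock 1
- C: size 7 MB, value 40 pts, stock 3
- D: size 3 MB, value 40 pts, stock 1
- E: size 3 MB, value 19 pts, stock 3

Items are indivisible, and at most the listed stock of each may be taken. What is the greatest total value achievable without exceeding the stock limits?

154 pts

Top feasible selections:
- 1×B + 2×C + 1×D: size 19, value 154
- 1×B + 1×C + 1×D + 2×E: size 18, value 152
- 1×C + 1×D + 3×E: size 19, value 137
Best: 154 pts.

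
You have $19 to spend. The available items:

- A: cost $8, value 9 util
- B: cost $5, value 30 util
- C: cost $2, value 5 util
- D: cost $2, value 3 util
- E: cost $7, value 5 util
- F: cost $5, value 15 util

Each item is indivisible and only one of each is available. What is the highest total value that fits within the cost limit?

Check high-value combinations within $19:
- B+C+E+F: cost 5+2+7+5=19, value 30+5+5+15=55
- A+B+F: cost 8+5+5=18, value 9+30+15=54
- B+C+D+F: cost 5+2+2+5=14, value 30+5+3+15=53
- B+D+E+F: cost 5+2+7+5=19, value 30+3+5+15=53
Best: 55 util.

55 util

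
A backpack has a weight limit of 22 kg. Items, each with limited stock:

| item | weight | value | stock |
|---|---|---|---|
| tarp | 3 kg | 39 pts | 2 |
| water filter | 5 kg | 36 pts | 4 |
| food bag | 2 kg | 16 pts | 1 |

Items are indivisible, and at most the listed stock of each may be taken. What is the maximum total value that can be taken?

Best selections within weight 22 and stock limits:
- 2×tarp + 3×water filter: weight 21, value 186
- 2×tarp + 2×water filter + 1×food bag: weight 18, value 166
Best: 186 pts.

186 pts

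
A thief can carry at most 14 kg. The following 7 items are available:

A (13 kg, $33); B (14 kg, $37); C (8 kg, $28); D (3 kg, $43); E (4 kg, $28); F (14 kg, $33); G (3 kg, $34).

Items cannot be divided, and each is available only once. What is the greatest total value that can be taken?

This is a 0/1 knapsack; check combinations near the capacity.
- D+E+G: weight 3+4+3=10, value 43+28+34=105
- C+D+G: weight 8+3+3=14, value 28+43+34=105
- D+G: weight 3+3=6, value 43+34=77
- D+E: weight 3+4=7, value 43+28=71
- C+D: weight 8+3=11, value 28+43=71
Best: $105.

$105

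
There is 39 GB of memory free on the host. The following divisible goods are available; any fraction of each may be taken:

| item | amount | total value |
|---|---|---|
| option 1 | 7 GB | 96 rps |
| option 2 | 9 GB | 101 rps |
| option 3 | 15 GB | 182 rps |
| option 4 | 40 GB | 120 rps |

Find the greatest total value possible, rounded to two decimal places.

403.00

Take in order of value per unit:
- option 1 (96/7 per unit): all 7 → value 96, running total 96.00
- option 3 (182/15 per unit): all 15 → value 182, running total 278.00
- option 2 (101/9 per unit): all 9 → value 101, running total 379.00
- option 4 (120/40 per unit): 8 of 40 → value 8×120/40 = 24.0000, running total 403.00
Total 403.00.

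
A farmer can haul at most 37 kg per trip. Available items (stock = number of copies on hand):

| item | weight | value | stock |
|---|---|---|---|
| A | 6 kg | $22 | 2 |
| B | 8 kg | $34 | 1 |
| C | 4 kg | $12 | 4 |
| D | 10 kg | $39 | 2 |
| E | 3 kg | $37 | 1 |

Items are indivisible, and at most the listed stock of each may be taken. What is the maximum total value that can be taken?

$171

Top feasible selections:
- 1×A + 1×B + 2×D + 1×E: weight 37, value 171
- 2×A + 1×B + 1×C + 1×D + 1×E: weight 37, value 166
- 1×B + 1×C + 2×D + 1×E: weight 35, value 161
Best: $171.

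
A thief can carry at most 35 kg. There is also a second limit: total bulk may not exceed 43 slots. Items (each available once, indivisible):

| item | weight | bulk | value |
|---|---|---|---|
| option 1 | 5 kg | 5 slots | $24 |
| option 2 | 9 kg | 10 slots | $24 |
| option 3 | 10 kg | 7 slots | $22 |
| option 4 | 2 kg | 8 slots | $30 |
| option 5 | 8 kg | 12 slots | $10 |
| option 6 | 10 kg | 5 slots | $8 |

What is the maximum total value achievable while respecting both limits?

Feasible sets respecting both limits:
- option 1+option 2+option 3+option 4+option 5: weight 34, bulk 42, value 110
- option 1+option 2+option 3+option 4: weight 26, bulk 30, value 100
- option 1+option 2+option 4+option 5+option 6: weight 34, bulk 40, value 96
- option 1+option 3+option 4+option 5+option 6: weight 35, bulk 37, value 94
Best: $110.

$110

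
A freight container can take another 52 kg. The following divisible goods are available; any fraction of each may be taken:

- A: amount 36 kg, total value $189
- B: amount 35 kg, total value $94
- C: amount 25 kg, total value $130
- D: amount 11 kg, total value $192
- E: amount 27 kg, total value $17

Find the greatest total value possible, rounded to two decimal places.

407.00

Take in order of value per unit:
- D (192/11 per unit): all 11 → value 192, running total 192.00
- A (189/36 per unit): all 36 → value 189, running total 381.00
- C (130/25 per unit): 5 of 25 → value 5×130/25 = 26.0000, running total 407.00
Total 407.00.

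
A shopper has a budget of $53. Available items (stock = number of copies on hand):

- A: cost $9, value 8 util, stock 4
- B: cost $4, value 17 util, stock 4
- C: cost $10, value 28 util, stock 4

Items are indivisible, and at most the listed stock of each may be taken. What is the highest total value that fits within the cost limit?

163 util

Best selections within cost 53 and stock limits:
- 3×B + 4×C: cost 52, value 163
- 4×B + 3×C: cost 46, value 152
Best: 163 util.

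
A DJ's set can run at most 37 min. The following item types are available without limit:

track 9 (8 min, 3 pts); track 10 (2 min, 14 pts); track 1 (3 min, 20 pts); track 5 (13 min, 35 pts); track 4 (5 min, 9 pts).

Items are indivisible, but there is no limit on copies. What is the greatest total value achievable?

Best value-per-unit is track 10 at 14/2; filling with it alone gives 18×14 = 252.
Optimal mix: 17×track 10 + 1×track 1 → duration 37, value 258.

258 pts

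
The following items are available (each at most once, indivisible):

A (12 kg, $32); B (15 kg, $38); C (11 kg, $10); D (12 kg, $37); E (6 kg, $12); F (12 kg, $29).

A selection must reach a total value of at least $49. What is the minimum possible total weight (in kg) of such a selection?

18

Subsets with value ≥ 49, sorted by total weight:
- D+E: weight 18, value 49
- B+E: weight 21, value 50
- A+D: weight 24, value 69
Minimum weight: 18 kg.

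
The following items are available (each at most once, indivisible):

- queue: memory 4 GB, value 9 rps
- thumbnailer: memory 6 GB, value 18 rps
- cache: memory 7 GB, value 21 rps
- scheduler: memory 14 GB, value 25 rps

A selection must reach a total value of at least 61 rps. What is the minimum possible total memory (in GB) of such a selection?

Subsets with value ≥ 61, sorted by total memory:
- thumbnailer+cache+scheduler: memory 27, value 64
- queue+thumbnailer+cache+scheduler: memory 31, value 73
Minimum memory: 27 GB.

27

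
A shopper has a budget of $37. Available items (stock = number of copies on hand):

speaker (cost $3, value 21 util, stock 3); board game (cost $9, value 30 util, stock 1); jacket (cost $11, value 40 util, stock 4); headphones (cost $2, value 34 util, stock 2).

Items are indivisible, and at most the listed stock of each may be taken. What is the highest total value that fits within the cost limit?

Top feasible selections:
- 3×speaker + 2×jacket + 2×headphones: cost 35, value 211
- 3×speaker + 1×board game + 1×jacket + 2×headphones: cost 33, value 201
Best: 211 util.

211 util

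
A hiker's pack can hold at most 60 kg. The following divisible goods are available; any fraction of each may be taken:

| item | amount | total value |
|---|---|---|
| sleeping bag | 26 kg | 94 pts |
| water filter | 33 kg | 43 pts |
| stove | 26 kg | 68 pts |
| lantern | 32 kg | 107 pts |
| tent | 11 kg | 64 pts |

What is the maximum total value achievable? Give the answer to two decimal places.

234.91

Take in order of value per unit:
- tent (64/11 per unit): all 11 → value 64, running total 64.00
- sleeping bag (94/26 per unit): all 26 → value 94, running total 158.00
- lantern (107/32 per unit): 23 of 32 → value 23×107/32 = 76.9063, running total 234.91
Total 234.91.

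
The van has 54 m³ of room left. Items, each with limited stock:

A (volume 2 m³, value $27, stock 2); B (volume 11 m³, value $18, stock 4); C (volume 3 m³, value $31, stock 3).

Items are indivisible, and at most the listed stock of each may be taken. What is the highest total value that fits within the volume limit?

$201

Top feasible selections:
- 2×A + 3×B + 3×C: volume 46, value 201
- 2×A + 4×B + 2×C: volume 54, value 188
Best: $201.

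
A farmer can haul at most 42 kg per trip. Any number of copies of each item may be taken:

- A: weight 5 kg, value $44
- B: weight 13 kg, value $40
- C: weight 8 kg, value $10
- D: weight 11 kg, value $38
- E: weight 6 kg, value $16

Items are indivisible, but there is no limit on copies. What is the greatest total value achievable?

$352

Best value-per-unit is A at 44/5, and filling with it alone uses weight 8×5=40. No mix of the others beats 8×44 = 352.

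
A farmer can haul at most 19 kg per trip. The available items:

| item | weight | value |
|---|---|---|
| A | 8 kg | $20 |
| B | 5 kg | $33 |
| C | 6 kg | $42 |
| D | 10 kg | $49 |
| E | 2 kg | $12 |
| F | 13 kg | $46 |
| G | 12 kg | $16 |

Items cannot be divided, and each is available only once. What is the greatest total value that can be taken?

This is a 0/1 knapsack; check combinations near the capacity.
- C+D+E: weight 6+10+2=18, value 42+49+12=103
- A+B+C: weight 8+5+6=19, value 20+33+42=95
- B+D+E: weight 5+10+2=17, value 33+49+12=94
- C+D: weight 6+10=16, value 42+49=91
Best: $103.

$103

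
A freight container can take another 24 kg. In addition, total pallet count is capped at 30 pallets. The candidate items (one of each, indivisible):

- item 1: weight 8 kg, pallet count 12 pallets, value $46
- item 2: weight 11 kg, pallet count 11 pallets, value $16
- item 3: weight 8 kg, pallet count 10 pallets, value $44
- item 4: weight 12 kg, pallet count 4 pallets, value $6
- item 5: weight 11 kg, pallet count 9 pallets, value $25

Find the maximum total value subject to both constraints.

$90

Feasible sets respecting both limits:
- item 1+item 3: weight 16, pallet count 22, value 90
- item 1+item 5: weight 19, pallet count 21, value 71
- item 3+item 5: weight 19, pallet count 19, value 69
Best: $90.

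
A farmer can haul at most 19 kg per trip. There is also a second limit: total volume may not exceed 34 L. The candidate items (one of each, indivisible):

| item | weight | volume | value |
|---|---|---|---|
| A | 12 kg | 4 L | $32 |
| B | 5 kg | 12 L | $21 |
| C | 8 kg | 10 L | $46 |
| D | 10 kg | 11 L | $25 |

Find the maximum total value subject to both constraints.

$71

Feasible sets respecting both limits:
- C+D: weight 18, volume 21, value 71
- B+C: weight 13, volume 22, value 67
- A+B: weight 17, volume 16, value 53
- C: weight 8, volume 10, value 46
Best: $71.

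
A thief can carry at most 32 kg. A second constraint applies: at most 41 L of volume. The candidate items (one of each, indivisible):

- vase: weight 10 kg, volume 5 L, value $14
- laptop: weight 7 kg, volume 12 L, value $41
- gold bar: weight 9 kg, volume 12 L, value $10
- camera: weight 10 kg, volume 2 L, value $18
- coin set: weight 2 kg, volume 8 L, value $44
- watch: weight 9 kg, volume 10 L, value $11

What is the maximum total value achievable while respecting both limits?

Feasible sets respecting both limits:
- vase+laptop+camera+coin set: weight 29, volume 27, value 117
- laptop+camera+coin set+watch: weight 28, volume 32, value 114
- laptop+gold bar+camera+coin set: weight 28, volume 34, value 113
- vase+laptop+coin set+watch: weight 28, volume 35, value 110
Best: $117.

$117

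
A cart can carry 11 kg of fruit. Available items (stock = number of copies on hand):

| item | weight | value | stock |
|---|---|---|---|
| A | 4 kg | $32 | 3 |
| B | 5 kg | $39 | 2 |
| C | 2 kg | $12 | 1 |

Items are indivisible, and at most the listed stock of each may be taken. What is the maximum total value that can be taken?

$83

Best selections within weight 11 and stock limits:
- 1×A + 1×B + 1×C: weight 11, value 83
- 2×B: weight 10, value 78
- 2×A + 1×C: weight 10, value 76
- 1×A + 1×B: weight 9, value 71
Best: $83.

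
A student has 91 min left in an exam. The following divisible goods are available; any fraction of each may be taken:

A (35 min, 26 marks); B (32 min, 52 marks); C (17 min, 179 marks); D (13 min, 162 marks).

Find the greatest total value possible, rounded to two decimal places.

414.54

Take in order of value per unit:
- D (162/13 per unit): all 13 → value 162, running total 162.00
- C (179/17 per unit): all 17 → value 179, running total 341.00
- B (52/32 per unit): all 32 → value 52, running total 393.00
- A (26/35 per unit): 29 of 35 → value 29×26/35 = 21.5429, running total 414.54
Total 414.54.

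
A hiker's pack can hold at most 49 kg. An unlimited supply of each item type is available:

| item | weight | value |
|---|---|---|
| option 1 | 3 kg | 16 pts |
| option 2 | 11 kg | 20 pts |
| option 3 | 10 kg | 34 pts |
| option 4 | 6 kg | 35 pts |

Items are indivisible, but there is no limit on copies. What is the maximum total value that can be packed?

280 pts

Best value-per-unit is option 4 at 35/6, and filling with it alone uses weight 8×6=48. No mix of the others beats 8×35 = 280.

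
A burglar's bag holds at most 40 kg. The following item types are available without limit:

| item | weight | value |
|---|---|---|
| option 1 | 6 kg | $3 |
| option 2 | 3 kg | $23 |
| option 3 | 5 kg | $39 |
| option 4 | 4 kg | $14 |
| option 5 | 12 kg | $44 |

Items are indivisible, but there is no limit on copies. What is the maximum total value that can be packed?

Best value-per-unit is option 3 at 39/5, and filling with it alone uses weight 8×5=40. No mix of the others beats 8×39 = 312.

$312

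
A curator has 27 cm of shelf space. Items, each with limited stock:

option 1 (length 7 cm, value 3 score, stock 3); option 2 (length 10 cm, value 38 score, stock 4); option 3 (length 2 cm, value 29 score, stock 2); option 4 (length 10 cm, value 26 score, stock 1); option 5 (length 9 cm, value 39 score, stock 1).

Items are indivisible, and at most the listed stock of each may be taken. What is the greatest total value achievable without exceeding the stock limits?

Best selections within length 27 and stock limits:
- 1×option 2 + 2×option 3 + 1×option 5: length 23, value 135
- 2×option 2 + 2×option 3: length 24, value 134
- 2×option 3 + 1×option 4 + 1×option 5: length 23, value 123
Best: 135 score.

135 score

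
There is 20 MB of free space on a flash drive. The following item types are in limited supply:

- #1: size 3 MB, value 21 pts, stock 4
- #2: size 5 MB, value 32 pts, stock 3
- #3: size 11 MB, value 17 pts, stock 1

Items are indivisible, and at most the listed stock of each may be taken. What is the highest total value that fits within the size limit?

127 pts

Best selections within size 20 and stock limits:
- 3×#1 + 2×#2: size 19, value 127
- 1×#1 + 3×#2: size 18, value 117
Best: 127 pts.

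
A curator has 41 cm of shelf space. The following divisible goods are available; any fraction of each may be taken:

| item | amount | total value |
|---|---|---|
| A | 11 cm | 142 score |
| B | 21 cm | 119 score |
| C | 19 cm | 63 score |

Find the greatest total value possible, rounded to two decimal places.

Take in order of value per unit:
- A (142/11 per unit): all 11 → value 142, running total 142.00
- B (119/21 per unit): all 21 → value 119, running total 261.00
- C (63/19 per unit): 9 of 19 → value 9×63/19 = 29.8421, running total 290.84
Total 290.84.

290.84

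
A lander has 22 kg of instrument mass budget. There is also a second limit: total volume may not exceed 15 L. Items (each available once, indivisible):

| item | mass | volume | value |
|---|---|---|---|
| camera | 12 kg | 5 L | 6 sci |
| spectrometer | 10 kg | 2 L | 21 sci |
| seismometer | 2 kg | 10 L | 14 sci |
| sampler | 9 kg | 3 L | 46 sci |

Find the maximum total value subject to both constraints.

Feasible sets respecting both limits:
- spectrometer+seismometer+sampler: mass 21, volume 15, value 81
- spectrometer+sampler: mass 19, volume 5, value 67
- seismometer+sampler: mass 11, volume 13, value 60
- camera+sampler: mass 21, volume 8, value 52
Best: 81 sci.

81 sci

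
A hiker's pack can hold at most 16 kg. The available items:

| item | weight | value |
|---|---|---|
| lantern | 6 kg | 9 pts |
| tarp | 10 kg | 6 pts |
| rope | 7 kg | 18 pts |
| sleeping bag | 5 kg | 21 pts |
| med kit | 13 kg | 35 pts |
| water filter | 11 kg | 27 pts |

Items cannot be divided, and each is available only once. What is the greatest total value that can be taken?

This is a 0/1 knapsack; check combinations near the capacity.
- sleeping bag+water filter: weight 5+11=16, value 21+27=48
- rope+sleeping bag: weight 7+5=12, value 18+21=39
- med kit: weight 13, value 35
- lantern+sleeping bag: weight 6+5=11, value 9+21=30
Best: 48 pts.

48 pts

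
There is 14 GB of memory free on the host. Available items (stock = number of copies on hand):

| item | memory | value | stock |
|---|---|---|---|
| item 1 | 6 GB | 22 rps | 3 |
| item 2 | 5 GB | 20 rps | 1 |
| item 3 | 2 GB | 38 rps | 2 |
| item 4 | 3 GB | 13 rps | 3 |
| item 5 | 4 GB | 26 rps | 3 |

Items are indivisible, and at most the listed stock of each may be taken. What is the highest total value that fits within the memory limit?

Top feasible selections:
- 2×item 3 + 2×item 5: memory 12, value 128
- 2×item 3 + 2×item 4 + 1×item 5: memory 14, value 128
- 1×item 1 + 2×item 3 + 1×item 5: memory 14, value 124
- 1×item 2 + 2×item 3 + 1×item 5: memory 13, value 122
Best: 128 rps.

128 rps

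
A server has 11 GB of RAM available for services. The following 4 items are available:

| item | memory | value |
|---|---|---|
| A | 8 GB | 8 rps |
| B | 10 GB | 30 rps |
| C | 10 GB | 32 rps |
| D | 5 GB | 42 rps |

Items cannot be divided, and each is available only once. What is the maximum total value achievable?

42 rps

Check high-value combinations within 11 GB:
- D: memory 5, value 42
- C: memory 10, value 32
- B: memory 10, value 30
- A: memory 8, value 8
Best: 42 rps.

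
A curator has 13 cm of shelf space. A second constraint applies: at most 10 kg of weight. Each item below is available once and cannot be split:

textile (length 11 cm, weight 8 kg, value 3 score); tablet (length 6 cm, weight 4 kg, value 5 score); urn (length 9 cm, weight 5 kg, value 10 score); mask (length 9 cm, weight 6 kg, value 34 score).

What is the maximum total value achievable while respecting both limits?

Feasible sets respecting both limits:
- mask: length 9, weight 6, value 34
- urn: length 9, weight 5, value 10
- tablet: length 6, weight 4, value 5
- textile: length 11, weight 8, value 3
Best: 34 score.

34 score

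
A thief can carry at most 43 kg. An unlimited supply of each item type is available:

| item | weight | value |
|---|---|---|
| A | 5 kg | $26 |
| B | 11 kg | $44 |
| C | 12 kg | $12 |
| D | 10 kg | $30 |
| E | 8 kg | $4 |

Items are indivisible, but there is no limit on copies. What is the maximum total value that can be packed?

Best value-per-unit is A at 26/5, and filling with it alone uses weight 8×5=40. No mix of the others beats 8×26 = 208.

$208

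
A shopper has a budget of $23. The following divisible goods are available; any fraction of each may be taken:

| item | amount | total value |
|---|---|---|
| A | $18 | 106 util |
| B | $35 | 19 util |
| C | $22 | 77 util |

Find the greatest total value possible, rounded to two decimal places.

123.50

Take in order of value per unit:
- A (106/18 per unit): all 18 → value 106, running total 106.00
- C (77/22 per unit): 5 of 22 → value 5×77/22 = 17.5000, running total 123.50
Total 123.50.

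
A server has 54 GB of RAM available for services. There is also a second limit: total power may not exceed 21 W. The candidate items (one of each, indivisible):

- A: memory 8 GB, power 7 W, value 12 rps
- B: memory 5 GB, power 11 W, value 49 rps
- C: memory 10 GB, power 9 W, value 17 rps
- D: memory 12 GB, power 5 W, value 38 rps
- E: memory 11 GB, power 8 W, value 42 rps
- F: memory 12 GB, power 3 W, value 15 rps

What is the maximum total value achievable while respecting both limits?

102 rps

Feasible sets respecting both limits:
- B+D+F: memory 29, power 19, value 102
- D+E+F: memory 35, power 16, value 95
- A+D+E: memory 31, power 20, value 92
Best: 102 rps.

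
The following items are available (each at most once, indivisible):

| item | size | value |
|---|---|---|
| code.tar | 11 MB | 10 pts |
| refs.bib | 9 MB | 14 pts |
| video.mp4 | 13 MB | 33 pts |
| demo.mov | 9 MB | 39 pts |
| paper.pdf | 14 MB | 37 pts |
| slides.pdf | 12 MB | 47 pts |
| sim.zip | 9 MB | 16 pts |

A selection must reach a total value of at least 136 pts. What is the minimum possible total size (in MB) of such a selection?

44

Subsets with value ≥ 136, sorted by total size:
- demo.mov+paper.pdf+slides.pdf+sim.zip: size 44, value 139
- refs.bib+demo.mov+paper.pdf+slides.pdf: size 44, value 137
- video.mp4+demo.mov+paper.pdf+slides.pdf: size 48, value 156
- refs.bib+video.mp4+demo.mov+slides.pdf+sim.zip: size 52, value 149
Minimum size: 44 MB.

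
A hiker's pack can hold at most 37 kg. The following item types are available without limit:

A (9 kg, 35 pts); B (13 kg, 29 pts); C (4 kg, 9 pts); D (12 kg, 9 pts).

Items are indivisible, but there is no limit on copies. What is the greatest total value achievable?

Best value-per-unit is A at 35/9, and filling with it alone uses weight 4×9=36. No mix of the others beats 4×35 = 140.

140 pts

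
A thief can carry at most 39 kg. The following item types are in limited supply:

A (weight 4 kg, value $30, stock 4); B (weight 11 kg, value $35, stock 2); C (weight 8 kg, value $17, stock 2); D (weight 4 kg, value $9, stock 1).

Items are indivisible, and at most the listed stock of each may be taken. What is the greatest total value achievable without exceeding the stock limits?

Best selections within weight 39 and stock limits:
- 4×A + 2×B: weight 38, value 190
- 4×A + 1×B + 1×C + 1×D: weight 39, value 181
- 4×A + 1×B + 1×C: weight 35, value 172
Best: $190.

$190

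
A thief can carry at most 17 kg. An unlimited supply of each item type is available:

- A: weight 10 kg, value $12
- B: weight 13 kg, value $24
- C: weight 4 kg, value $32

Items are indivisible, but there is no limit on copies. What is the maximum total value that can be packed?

Best value-per-unit is C at 32/4, and filling with it alone uses weight 4×4=16. No mix of the others beats 4×32 = 128.

$128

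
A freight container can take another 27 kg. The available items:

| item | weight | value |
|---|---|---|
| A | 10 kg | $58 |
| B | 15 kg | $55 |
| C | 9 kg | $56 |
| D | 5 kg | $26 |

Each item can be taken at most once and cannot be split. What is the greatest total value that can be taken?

$140

Check high-value combinations within 27 kg:
- A+C+D: weight 10+9+5=24, value 58+56+26=140
- A+C: weight 10+9=19, value 58+56=114
- A+B: weight 10+15=25, value 58+55=113
- B+C: weight 15+9=24, value 55+56=111
- A+D: weight 10+5=15, value 58+26=84
Best: $140.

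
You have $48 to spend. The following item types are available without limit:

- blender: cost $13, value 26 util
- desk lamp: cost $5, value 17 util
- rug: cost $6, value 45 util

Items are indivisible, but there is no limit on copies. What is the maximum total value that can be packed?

Best value-per-unit is rug at 45/6, and filling with it alone uses cost 8×6=48. No mix of the others beats 8×45 = 360.

360 util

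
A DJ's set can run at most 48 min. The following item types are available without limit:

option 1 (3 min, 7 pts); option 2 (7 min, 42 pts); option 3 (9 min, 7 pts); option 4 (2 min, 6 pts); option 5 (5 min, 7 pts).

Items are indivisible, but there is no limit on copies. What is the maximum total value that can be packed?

Best value-per-unit is option 2 at 42/7; filling with it alone gives 6×42 = 252.
Optimal mix: 6×option 2 + 3×option 4 → duration 48, value 270.

270 pts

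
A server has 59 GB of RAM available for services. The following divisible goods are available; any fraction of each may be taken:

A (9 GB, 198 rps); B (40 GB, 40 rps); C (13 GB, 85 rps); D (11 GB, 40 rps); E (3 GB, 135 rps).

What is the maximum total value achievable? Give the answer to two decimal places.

481.00

Take in order of value per unit:
- E (135/3 per unit): all 3 → value 135, running total 135.00
- A (198/9 per unit): all 9 → value 198, running total 333.00
- C (85/13 per unit): all 13 → value 85, running total 418.00
- D (40/11 per unit): all 11 → value 40, running total 458.00
- B (40/40 per unit): 23 of 40 → value 23×40/40 = 23.0000, running total 481.00
Total 481.00.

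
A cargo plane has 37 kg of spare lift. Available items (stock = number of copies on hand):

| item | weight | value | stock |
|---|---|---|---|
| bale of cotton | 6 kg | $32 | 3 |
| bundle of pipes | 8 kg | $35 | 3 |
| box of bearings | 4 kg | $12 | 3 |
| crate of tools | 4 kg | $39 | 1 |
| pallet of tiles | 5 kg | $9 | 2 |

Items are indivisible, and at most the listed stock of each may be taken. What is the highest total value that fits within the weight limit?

Best selections within weight 37 and stock limits:
- 2×bale of cotton + 2×bundle of pipes + 1×box of bearings + 1×crate of tools: weight 36, value 185
- 3×bale of cotton + 1×bundle of pipes + 1×box of bearings + 1×crate of tools: weight 34, value 182
- 2×bale of cotton + 2×bundle of pipes + 1×crate of tools + 1×pallet of tiles: weight 37, value 182
Best: $185.

$185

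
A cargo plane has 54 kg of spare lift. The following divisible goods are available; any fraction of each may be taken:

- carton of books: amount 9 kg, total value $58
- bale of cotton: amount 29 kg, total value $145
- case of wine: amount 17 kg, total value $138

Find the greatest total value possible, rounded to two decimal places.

336.00

Take in order of value per unit:
- case of wine (138/17 per unit): all 17 → value 138, running total 138.00
- carton of books (58/9 per unit): all 9 → value 58, running total 196.00
- bale of cotton (145/29 per unit): 28 of 29 → value 28×145/29 = 140.0000, running total 336.00
Total 336.00.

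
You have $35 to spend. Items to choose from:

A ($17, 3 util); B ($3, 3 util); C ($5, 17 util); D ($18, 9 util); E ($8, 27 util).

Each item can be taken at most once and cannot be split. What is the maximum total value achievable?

This is a 0/1 knapsack; check combinations near the capacity.
- B+C+D+E: cost 3+5+18+8=34, value 3+17+9+27=56
- C+D+E: cost 5+18+8=31, value 17+9+27=53
- A+B+C+E: cost 17+3+5+8=33, value 3+3+17+27=50
- B+C+E: cost 3+5+8=16, value 3+17+27=47
Best: 56 util.

56 util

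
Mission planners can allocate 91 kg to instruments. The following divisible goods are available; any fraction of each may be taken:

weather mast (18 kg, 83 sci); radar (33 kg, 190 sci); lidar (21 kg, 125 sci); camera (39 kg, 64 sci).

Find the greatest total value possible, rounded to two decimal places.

Take in order of value per unit:
- lidar (125/21 per unit): all 21 → value 125, running total 125.00
- radar (190/33 per unit): all 33 → value 190, running total 315.00
- weather mast (83/18 per unit): all 18 → value 83, running total 398.00
- camera (64/39 per unit): 19 of 39 → value 19×64/39 = 31.1795, running total 429.18
Total 429.18.

429.18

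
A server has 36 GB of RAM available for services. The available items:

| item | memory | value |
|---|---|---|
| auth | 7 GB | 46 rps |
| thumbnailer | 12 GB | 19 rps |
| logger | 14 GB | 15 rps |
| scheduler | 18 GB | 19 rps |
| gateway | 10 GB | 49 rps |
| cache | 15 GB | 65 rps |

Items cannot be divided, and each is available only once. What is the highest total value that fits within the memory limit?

160 rps

Check high-value combinations within 36 GB:
- auth+gateway+cache: memory 7+10+15=32, value 46+49+65=160
- auth+thumbnailer+cache: memory 7+12+15=34, value 46+19+65=130
- auth+logger+cache: memory 7+14+15=36, value 46+15+65=126
- gateway+cache: memory 10+15=25, value 49+65=114
Best: 160 rps.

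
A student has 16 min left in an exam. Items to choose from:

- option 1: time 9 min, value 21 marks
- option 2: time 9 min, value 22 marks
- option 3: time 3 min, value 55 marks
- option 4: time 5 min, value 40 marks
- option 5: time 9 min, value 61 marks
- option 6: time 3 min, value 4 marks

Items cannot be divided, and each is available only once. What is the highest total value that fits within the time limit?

120 marks

Check high-value combinations within 16 min:
- option 3+option 5+option 6: time 3+9+3=15, value 55+61+4=120
- option 3+option 5: time 3+9=12, value 55+61=116
- option 4+option 5: time 5+9=14, value 40+61=101
- option 3+option 4+option 6: time 3+5+3=11, value 55+40+4=99
Best: 120 marks.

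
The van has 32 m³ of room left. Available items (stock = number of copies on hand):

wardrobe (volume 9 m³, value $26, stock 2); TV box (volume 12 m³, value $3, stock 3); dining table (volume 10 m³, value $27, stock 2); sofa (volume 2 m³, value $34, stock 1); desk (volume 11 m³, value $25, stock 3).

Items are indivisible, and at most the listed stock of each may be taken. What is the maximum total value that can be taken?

Top feasible selections:
- 1×wardrobe + 2×dining table + 1×sofa: volume 31, value 114
- 2×wardrobe + 1×dining table + 1×sofa: volume 30, value 113
- 1×wardrobe + 1×dining table + 1×sofa + 1×desk: volume 32, value 112
- 2×wardrobe + 1×sofa + 1×desk: volume 31, value 111
Best: $114.

$114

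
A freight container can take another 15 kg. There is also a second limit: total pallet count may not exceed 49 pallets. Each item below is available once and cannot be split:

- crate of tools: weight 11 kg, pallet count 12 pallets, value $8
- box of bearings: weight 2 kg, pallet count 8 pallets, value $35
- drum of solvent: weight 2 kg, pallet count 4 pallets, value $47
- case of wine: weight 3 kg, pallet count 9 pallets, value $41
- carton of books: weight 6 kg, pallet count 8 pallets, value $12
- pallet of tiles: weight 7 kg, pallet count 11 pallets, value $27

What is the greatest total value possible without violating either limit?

Feasible sets respecting both limits:
- box of bearings+drum of solvent+case of wine+pallet of tiles: weight 14, pallet count 32, value 150
- box of bearings+drum of solvent+case of wine+carton of books: weight 13, pallet count 29, value 135
- box of bearings+drum of solvent+case of wine: weight 7, pallet count 21, value 123
Best: $150.

$150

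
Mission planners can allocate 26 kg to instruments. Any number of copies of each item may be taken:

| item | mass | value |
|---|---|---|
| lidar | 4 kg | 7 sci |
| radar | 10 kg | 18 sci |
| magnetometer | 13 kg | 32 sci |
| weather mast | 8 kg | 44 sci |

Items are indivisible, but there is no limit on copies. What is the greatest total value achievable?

132 sci

Best value-per-unit is weather mast at 44/8, and filling with it alone uses mass 3×8=24. No mix of the others beats 3×44 = 132.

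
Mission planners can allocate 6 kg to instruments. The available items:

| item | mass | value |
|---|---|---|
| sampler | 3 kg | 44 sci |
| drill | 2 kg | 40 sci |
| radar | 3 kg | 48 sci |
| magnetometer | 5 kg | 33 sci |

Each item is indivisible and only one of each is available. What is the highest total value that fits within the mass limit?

92 sci

Check high-value combinations within 6 kg:
- sampler+radar: mass 3+3=6, value 44+48=92
- drill+radar: mass 2+3=5, value 40+48=88
- sampler+drill: mass 3+2=5, value 44+40=84
- radar: mass 3, value 48
- sampler: mass 3, value 44
Best: 92 sci.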